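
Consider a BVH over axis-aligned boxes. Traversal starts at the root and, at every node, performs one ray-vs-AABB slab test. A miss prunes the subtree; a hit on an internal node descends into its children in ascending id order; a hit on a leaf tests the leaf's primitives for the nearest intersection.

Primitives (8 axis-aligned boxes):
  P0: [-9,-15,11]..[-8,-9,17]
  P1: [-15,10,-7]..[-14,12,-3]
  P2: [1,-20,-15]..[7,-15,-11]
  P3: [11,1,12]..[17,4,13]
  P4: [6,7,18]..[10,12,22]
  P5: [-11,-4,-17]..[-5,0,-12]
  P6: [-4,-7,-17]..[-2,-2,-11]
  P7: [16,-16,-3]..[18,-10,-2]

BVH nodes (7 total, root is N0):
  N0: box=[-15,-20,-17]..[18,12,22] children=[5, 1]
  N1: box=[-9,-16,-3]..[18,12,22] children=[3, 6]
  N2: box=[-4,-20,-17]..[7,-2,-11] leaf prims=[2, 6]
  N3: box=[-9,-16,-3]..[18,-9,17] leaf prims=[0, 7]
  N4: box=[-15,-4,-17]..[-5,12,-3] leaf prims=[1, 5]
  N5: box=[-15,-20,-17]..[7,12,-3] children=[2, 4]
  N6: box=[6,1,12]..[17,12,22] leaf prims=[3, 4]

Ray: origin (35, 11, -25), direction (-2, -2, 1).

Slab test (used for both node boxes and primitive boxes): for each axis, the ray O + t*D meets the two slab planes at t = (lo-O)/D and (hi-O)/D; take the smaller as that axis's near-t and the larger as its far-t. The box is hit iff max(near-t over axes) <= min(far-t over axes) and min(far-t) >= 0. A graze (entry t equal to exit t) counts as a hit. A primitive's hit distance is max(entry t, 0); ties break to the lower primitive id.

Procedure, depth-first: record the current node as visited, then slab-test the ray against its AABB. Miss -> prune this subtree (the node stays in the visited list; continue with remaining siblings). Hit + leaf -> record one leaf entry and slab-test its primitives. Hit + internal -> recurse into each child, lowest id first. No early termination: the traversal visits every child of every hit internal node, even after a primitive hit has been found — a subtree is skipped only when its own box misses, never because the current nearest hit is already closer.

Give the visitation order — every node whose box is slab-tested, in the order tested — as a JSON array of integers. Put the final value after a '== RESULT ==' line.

Trace the traversal:
N0 x:[17/2,25] y:[-1/2,31/2] z:[8,47] -> hit [17/2,31/2], descend [1, 5]
  N1 x:[17/2,22] y:[-1/2,27/2] z:[22,47] -> miss, prune
  N5 x:[14,25] y:[-1/2,31/2] z:[8,22] -> hit [14,31/2], descend [2, 4]
    N2 x:[14,39/2] y:[13/2,31/2] z:[8,14] -> hit [14,14] leaf, test {P2@t=14, P6(miss)}
    N4 x:[20,25] y:[-1/2,15/2] z:[8,22] -> miss, prune

order=[0, 1, 5, 2, 4]  |boxes|=5  |leaves|=1  hit=P2

== RESULT ==
[0, 1, 5, 2, 4]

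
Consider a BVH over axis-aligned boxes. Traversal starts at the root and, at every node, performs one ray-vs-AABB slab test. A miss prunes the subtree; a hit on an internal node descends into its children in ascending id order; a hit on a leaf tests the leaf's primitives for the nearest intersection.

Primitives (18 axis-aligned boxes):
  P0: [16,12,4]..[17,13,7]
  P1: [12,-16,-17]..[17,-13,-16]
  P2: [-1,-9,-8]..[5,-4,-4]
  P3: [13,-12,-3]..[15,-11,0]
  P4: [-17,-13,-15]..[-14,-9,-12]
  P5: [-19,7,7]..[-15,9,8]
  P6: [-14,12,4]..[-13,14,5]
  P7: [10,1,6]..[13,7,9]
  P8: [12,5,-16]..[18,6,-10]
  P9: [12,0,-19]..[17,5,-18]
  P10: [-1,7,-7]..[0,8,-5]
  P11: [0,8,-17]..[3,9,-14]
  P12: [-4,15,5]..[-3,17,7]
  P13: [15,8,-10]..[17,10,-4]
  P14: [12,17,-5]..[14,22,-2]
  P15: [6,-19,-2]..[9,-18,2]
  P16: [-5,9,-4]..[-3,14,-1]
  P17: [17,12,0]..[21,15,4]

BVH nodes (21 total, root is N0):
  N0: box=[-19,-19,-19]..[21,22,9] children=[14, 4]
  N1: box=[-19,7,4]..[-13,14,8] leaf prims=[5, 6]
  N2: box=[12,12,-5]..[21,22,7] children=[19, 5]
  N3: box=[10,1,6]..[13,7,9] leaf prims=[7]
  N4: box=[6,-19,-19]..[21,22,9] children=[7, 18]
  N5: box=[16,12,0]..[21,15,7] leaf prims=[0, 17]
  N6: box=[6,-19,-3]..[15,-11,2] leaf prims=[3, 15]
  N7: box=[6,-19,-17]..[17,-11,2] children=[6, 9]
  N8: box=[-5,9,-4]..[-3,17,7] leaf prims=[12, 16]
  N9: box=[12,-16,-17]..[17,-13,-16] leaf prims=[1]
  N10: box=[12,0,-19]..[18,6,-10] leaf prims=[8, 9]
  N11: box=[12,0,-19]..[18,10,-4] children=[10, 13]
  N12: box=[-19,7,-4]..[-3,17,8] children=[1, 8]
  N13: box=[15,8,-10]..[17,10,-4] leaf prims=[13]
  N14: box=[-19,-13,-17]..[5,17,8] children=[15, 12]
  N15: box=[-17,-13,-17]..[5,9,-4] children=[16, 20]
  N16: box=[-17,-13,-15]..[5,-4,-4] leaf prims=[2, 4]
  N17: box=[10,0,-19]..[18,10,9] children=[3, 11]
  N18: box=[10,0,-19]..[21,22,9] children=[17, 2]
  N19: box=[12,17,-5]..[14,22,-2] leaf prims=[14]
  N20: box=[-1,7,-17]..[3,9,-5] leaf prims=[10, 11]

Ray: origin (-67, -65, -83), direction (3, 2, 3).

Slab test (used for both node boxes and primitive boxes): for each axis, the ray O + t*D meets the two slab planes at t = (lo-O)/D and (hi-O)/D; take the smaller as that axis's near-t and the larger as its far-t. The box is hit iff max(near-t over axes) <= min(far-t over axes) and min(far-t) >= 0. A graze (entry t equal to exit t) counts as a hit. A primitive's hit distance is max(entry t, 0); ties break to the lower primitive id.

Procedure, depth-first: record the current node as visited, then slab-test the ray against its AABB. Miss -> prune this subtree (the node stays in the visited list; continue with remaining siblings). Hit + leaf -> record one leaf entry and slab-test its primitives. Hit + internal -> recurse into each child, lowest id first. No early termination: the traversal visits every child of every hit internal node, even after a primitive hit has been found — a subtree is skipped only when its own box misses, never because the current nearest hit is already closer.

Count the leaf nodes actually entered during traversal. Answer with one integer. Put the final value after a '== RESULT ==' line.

Walk:
N0 x:[16,88/3] y:[23,87/2] z:[64/3,92/3] -> hit [23,88/3], descend [4, 14]
  N4 x:[73/3,88/3] y:[23,87/2] z:[64/3,92/3] -> hit [73/3,88/3], descend [7, 18]
    N7 x:[73/3,28] y:[23,27] z:[22,85/3] -> hit [73/3,27], descend [6, 9]
      N6 x:[73/3,82/3] y:[23,27] z:[80/3,85/3] -> hit [80/3,27] leaf, test {P3@t=80/3, P15(miss)}
      N9 x:[79/3,28] y:[49/2,26] z:[22,67/3] -> miss, prune
    N18 x:[77/3,88/3] y:[65/2,87/2] z:[64/3,92/3] -> miss, prune
  N14 x:[16,24] y:[26,41] z:[22,91/3] -> miss, prune

Visited [0, 4, 7, 6, 9, 18, 14]. Tests: 7 box, 1 leaf. Nearest: P3.

== RESULT ==
1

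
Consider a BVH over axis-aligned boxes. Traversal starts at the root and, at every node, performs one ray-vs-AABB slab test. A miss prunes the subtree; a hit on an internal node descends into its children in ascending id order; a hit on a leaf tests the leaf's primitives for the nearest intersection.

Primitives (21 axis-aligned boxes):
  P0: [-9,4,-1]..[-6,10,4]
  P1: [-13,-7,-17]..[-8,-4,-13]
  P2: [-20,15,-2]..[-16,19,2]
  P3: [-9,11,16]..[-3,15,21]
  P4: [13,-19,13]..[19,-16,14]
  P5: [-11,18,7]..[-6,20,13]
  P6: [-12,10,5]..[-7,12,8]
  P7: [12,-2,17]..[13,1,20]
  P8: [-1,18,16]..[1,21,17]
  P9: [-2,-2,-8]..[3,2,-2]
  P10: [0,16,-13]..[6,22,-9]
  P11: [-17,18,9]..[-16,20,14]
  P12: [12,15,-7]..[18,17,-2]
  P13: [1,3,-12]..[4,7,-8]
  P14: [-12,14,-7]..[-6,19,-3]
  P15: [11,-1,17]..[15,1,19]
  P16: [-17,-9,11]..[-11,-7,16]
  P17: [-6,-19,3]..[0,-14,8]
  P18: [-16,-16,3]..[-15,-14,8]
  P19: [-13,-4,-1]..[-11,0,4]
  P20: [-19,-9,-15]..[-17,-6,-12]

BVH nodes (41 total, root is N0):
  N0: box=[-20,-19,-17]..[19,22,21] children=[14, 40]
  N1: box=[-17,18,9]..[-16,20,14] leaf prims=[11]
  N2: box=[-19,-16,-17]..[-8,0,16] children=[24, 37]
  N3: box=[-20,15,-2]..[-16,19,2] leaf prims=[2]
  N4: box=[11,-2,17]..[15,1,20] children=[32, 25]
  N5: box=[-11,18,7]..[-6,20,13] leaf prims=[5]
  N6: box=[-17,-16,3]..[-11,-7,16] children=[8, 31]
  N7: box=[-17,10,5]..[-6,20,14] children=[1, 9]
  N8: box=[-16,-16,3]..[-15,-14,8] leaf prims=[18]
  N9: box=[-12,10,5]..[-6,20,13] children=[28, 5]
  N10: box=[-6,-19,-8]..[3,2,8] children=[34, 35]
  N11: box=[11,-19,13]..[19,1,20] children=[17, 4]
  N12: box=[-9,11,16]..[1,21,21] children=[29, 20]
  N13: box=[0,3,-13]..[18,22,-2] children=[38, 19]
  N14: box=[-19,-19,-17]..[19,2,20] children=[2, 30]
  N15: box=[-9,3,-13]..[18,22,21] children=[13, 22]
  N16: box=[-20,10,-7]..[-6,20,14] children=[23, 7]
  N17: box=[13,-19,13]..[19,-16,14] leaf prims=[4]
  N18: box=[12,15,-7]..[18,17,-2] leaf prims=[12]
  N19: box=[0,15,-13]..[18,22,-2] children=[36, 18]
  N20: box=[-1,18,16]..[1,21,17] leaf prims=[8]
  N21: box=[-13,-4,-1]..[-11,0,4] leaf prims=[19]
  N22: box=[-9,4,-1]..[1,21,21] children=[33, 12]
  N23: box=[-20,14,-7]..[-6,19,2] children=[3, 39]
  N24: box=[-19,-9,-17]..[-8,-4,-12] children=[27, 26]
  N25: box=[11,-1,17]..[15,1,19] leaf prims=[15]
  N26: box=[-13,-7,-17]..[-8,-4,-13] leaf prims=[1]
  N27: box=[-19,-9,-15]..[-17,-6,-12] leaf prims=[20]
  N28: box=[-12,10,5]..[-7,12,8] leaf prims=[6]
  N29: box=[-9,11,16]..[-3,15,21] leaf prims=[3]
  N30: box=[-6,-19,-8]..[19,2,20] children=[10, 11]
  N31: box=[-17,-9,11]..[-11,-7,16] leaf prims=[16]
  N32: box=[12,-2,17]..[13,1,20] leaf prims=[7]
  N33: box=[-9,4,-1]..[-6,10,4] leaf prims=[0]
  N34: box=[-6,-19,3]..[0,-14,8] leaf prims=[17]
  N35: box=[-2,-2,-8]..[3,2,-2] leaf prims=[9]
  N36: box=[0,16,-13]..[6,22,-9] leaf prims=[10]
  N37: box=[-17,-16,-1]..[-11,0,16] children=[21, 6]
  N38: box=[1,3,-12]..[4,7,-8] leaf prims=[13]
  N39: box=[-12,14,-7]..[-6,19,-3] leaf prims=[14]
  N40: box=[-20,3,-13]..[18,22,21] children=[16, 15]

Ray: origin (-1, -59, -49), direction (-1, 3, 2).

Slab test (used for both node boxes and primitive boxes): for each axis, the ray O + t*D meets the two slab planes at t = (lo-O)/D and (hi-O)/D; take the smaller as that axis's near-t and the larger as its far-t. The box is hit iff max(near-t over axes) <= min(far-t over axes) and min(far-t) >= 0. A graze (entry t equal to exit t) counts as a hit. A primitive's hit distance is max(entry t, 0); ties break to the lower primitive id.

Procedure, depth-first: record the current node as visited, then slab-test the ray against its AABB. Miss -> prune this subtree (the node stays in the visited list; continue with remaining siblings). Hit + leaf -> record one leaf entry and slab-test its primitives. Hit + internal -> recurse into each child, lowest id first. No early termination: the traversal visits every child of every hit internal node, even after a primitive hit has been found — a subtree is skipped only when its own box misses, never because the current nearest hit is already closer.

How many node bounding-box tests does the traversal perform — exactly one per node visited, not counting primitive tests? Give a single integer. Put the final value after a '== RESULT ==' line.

Trace the traversal:
N0 x:[-20,19] y:[40/3,27] z:[16,35] -> hit [16,19], descend [14, 40]
  N14 x:[-20,18] y:[40/3,61/3] z:[16,69/2] -> hit [16,18], descend [2, 30]
    N2 x:[7,18] y:[43/3,59/3] z:[16,65/2] -> hit [16,18], descend [24, 37]
      N24 x:[7,18] y:[50/3,55/3] z:[16,37/2] -> hit [50/3,18], descend [26, 27]
        N26 x:[7,12] y:[52/3,55/3] z:[16,18] -> miss, prune
        N27 x:[16,18] y:[50/3,53/3] z:[17,37/2] -> hit [17,53/3] leaf, test {P20@t=17}
      N37 x:[10,16] y:[43/3,59/3] z:[24,65/2] -> miss, prune
    N30 x:[-20,5] y:[40/3,61/3] z:[41/2,69/2] -> miss, prune
  N40 x:[-19,19] y:[62/3,27] z:[18,35] -> miss, prune

9 AABB tests over nodes [0, 14, 2, 24, 26, 27, 37, 30, 40]; 1 leaf entered; closest P20.

== RESULT ==
9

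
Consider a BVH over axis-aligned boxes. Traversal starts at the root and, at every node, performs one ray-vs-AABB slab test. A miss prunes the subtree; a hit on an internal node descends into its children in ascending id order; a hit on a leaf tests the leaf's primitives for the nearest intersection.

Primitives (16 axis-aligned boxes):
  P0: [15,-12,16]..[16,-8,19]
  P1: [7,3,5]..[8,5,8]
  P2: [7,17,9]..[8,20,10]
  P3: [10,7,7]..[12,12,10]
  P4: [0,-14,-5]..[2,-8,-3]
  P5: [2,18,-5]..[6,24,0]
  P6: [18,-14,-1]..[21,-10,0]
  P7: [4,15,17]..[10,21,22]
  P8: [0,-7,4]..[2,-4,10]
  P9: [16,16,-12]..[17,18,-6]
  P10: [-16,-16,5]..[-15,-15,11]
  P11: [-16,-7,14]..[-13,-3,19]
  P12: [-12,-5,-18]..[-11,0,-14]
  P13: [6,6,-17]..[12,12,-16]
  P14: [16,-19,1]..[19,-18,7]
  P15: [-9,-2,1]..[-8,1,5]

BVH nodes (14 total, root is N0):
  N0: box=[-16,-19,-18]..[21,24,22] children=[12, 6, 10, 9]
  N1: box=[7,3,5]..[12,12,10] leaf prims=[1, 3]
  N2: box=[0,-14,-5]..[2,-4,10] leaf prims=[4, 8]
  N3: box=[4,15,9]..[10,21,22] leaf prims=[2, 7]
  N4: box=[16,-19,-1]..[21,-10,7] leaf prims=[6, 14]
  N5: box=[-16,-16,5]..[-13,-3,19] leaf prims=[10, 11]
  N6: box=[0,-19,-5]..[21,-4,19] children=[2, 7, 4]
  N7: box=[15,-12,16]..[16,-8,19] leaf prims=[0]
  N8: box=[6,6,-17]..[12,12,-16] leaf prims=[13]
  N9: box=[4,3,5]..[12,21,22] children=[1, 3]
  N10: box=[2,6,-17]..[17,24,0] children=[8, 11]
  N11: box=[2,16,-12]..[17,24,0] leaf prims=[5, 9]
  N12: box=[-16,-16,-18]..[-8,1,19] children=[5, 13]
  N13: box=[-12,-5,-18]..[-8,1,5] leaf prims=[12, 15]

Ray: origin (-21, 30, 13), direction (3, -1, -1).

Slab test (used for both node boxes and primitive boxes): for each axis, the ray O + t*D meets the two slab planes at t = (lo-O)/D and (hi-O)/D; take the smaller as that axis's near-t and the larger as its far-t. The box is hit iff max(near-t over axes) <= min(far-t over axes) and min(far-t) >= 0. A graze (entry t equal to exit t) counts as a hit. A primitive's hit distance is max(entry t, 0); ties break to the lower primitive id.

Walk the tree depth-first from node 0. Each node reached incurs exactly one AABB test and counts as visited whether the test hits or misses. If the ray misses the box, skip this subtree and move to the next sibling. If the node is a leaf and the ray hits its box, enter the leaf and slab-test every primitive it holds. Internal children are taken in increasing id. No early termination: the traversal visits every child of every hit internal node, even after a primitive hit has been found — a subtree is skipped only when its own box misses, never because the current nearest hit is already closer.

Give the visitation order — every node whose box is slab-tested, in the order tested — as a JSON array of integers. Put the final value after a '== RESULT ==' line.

Walk:
N0 x:[5/3,14] y:[6,49] z:[-9,31] -> hit [6,14], descend [6, 9, 10, 12]
  N6 x:[7,14] y:[34,49] z:[-6,18] -> miss, prune
  N9 x:[25/3,11] y:[9,27] z:[-9,8] -> miss, prune
  N10 x:[23/3,38/3] y:[6,24] z:[13,30] -> miss, prune
  N12 x:[5/3,13/3] y:[29,46] z:[-6,31] -> miss, prune

order=[0, 6, 9, 10, 12]  |boxes|=5  |leaves|=0  hit=miss

== RESULT ==
[0, 6, 9, 10, 12]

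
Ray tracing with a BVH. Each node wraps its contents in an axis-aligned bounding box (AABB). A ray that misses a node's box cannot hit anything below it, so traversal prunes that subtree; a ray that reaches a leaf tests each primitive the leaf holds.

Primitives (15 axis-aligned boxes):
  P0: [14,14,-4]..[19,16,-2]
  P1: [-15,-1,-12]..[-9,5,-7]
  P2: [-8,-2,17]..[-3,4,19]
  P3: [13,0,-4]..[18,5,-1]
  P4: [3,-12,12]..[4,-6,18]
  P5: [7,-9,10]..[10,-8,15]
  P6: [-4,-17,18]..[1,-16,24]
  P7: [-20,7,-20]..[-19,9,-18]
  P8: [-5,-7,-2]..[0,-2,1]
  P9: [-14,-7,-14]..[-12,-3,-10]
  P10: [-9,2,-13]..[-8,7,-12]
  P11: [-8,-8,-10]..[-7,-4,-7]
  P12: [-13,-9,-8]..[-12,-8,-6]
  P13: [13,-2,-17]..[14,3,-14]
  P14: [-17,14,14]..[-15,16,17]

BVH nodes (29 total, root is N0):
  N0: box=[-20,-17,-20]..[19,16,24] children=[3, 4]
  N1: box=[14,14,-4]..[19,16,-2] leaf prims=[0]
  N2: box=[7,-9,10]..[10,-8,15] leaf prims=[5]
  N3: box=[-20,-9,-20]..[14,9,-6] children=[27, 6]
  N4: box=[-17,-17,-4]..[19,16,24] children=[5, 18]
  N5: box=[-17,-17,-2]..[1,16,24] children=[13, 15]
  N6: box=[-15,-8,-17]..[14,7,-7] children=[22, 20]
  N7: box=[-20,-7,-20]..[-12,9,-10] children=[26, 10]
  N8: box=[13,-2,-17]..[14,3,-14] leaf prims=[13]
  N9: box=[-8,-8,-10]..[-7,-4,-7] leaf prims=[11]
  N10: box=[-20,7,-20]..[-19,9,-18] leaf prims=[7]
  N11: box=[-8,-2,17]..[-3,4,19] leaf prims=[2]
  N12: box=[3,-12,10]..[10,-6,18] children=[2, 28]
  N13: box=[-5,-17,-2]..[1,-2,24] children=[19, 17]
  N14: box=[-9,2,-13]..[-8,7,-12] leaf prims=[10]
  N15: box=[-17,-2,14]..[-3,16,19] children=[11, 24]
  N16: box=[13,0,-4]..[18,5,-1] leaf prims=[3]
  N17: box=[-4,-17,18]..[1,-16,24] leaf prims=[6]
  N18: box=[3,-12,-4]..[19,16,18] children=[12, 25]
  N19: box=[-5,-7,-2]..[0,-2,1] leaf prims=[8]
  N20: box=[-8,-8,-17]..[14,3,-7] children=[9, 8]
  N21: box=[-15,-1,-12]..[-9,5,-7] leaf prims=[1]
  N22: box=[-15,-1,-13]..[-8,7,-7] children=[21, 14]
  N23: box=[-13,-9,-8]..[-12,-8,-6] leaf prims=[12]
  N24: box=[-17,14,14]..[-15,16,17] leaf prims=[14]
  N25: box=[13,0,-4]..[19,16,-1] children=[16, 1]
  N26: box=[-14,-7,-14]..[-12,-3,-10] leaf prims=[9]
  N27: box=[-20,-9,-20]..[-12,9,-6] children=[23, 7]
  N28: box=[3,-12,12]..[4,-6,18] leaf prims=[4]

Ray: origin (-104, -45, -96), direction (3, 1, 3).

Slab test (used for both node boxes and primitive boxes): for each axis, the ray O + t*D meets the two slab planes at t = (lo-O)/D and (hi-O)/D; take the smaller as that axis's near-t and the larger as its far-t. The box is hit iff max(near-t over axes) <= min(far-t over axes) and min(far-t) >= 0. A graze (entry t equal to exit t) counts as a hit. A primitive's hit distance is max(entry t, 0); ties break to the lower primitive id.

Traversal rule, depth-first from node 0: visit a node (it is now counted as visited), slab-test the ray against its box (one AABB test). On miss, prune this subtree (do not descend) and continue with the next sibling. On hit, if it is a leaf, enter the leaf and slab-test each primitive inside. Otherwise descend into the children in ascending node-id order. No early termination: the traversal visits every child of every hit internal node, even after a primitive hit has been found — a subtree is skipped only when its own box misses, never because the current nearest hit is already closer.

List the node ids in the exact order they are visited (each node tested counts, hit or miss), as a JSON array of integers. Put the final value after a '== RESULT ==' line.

Trace the traversal:
N0 x:[28,41] y:[28,61] z:[76/3,40] -> hit [28,40], descend [3, 4]
  N3 x:[28,118/3] y:[36,54] z:[76/3,30] -> miss, prune
  N4 x:[29,41] y:[28,61] z:[92/3,40] -> hit [92/3,40], descend [5, 18]
    N5 x:[29,35] y:[28,61] z:[94/3,40] -> hit [94/3,35], descend [13, 15]
      N13 x:[33,35] y:[28,43] z:[94/3,40] -> hit [33,35], descend [17, 19]
        N17 x:[100/3,35] y:[28,29] z:[38,40] -> miss, prune
        N19 x:[33,104/3] y:[38,43] z:[94/3,97/3] -> miss, prune
      N15 x:[29,101/3] y:[43,61] z:[110/3,115/3] -> miss, prune
    N18 x:[107/3,41] y:[33,61] z:[92/3,38] -> hit [107/3,38], descend [12, 25]
      N12 x:[107/3,38] y:[33,39] z:[106/3,38] -> hit [107/3,38], descend [2, 28]
        N2 x:[37,38] y:[36,37] z:[106/3,37] -> hit [37,37] leaf, test {P5@t=37}
        N28 x:[107/3,36] y:[33,39] z:[36,38] -> hit [36,36] leaf, test {P4@t=36}
      N25 x:[39,41] y:[45,61] z:[92/3,95/3] -> miss, prune

13 AABB tests over nodes [0, 3, 4, 5, 13, 17, 19, 15, 18, 12, 2, 28, 25]; 2 leaves entered; closest P4.

== RESULT ==
[0, 3, 4, 5, 13, 17, 19, 15, 18, 12, 2, 28, 25]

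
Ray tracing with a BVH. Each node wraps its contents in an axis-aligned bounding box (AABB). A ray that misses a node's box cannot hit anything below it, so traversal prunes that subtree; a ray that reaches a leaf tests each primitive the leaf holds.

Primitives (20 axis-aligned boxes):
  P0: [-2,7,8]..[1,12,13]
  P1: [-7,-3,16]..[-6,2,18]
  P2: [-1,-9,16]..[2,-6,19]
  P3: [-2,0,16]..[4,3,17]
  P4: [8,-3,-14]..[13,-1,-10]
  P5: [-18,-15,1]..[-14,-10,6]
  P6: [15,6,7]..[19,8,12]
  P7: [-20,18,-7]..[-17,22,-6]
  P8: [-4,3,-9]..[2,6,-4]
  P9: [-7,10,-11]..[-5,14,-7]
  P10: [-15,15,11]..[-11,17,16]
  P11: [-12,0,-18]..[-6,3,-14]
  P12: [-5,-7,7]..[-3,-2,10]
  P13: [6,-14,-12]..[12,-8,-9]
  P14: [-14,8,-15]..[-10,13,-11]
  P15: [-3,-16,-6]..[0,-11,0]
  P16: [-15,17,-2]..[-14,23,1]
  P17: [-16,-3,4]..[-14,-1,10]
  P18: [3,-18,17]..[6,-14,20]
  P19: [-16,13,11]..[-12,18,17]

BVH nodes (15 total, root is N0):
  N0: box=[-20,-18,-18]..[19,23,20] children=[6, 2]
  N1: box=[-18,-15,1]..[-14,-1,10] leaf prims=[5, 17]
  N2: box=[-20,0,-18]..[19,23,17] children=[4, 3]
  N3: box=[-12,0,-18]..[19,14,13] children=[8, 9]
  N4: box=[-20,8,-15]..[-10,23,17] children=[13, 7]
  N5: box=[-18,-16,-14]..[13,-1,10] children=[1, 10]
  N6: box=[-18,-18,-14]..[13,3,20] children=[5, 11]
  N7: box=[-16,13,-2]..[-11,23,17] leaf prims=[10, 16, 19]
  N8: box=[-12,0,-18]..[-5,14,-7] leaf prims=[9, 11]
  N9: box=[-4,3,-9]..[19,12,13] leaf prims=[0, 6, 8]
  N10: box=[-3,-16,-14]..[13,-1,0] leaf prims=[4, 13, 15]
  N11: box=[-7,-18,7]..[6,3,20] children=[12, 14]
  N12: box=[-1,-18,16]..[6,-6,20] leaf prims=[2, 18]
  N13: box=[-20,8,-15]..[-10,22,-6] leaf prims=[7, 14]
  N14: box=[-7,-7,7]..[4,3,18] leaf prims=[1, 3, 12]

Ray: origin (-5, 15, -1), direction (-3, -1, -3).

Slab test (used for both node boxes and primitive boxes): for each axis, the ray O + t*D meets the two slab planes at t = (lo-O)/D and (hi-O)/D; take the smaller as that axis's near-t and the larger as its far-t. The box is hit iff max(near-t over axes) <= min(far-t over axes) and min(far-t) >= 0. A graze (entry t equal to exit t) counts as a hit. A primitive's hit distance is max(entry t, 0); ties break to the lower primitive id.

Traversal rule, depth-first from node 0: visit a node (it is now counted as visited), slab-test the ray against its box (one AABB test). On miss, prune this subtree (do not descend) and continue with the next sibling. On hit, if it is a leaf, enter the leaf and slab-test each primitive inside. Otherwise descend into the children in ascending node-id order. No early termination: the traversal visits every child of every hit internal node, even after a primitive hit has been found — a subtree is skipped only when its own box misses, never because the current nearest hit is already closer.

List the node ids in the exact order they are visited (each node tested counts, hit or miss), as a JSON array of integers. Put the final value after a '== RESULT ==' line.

Walk:
N0 x:[-8,5] y:[-8,33] z:[-7,17/3] -> hit [-7,5], descend [2, 6]
  N2 x:[-8,5] y:[-8,15] z:[-6,17/3] -> hit [-6,5], descend [3, 4]
    N3 x:[-8,7/3] y:[1,15] z:[-14/3,17/3] -> hit [1,7/3], descend [8, 9]
      N8 x:[0,7/3] y:[1,15] z:[2,17/3] -> hit [2,7/3] leaf, test {P9(miss), P11(miss)}
      N9 x:[-8,-1/3] y:[3,12] z:[-14/3,8/3] -> miss, prune
    N4 x:[5/3,5] y:[-8,7] z:[-6,14/3] -> hit [5/3,14/3], descend [7, 13]
      N7 x:[2,11/3] y:[-8,2] z:[-6,1/3] -> miss, prune
      N13 x:[5/3,5] y:[-7,7] z:[5/3,14/3] -> hit [5/3,14/3] leaf, test {P7(miss), P14(miss)}
  N6 x:[-6,13/3] y:[12,33] z:[-7,13/3] -> miss, prune

order=[0, 2, 3, 8, 9, 4, 7, 13, 6]  |boxes|=9  |leaves|=2  hit=miss

== RESULT ==
[0, 2, 3, 8, 9, 4, 7, 13, 6]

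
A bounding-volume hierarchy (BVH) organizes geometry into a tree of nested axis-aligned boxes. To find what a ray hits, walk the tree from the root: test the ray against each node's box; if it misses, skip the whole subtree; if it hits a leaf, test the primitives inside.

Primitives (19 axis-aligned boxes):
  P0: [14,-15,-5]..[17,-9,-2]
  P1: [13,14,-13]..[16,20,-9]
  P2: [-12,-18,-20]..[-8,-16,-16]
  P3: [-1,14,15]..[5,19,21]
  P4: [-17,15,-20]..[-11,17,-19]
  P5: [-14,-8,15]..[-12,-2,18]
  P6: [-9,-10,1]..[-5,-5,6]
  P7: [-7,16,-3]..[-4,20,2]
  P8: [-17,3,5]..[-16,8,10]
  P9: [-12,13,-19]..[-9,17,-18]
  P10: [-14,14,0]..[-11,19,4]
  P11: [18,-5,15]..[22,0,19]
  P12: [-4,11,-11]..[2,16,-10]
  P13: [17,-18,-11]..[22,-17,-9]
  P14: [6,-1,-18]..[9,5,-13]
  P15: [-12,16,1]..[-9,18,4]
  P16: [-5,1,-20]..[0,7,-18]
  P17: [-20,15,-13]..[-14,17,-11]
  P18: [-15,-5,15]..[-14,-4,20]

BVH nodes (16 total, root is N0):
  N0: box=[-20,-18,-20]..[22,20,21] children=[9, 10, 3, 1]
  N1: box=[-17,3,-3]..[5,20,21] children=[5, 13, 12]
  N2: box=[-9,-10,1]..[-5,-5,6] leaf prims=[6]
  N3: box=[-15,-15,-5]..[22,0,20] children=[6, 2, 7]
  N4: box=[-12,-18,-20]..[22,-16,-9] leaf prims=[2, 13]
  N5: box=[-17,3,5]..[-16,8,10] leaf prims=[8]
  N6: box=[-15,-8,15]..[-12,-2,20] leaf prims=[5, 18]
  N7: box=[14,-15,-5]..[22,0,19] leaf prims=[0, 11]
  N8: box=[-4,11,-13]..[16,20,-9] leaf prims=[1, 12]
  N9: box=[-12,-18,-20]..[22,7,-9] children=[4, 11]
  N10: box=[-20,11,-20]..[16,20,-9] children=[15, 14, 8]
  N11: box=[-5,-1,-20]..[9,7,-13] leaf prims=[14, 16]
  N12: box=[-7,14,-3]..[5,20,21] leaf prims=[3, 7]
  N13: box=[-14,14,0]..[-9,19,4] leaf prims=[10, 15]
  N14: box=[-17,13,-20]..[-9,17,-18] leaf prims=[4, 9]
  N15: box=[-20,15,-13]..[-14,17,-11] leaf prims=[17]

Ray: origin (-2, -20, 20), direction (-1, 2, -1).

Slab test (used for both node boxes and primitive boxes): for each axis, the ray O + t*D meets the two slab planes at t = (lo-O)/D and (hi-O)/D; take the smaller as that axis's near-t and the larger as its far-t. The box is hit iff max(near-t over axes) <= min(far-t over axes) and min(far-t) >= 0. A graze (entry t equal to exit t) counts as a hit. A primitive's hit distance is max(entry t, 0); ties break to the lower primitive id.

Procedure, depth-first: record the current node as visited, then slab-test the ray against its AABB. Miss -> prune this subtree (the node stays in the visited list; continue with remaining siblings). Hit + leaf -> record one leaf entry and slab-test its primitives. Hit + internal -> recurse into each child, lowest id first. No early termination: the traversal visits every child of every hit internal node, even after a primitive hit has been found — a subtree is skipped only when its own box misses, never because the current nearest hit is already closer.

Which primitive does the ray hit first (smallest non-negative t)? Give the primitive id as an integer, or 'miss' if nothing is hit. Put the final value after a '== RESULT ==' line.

Traverse from the root:
N0 x:[-24,18] y:[1,20] z:[-1,40] -> hit [1,18], descend [1, 3, 9, 10]
  N1 x:[-7,15] y:[23/2,20] z:[-1,23] -> hit [23/2,15], descend [5, 12, 13]
    N5 x:[14,15] y:[23/2,14] z:[10,15] -> hit [14,14] leaf, test {P8@t=14}
    N12 x:[-7,5] y:[17,20] z:[-1,23] -> miss, prune
    N13 x:[7,12] y:[17,39/2] z:[16,20] -> miss, prune
  N3 x:[-24,13] y:[5/2,10] z:[0,25] -> hit [5/2,10], descend [2, 6, 7]
    N2 x:[3,7] y:[5,15/2] z:[14,19] -> miss, prune
    N6 x:[10,13] y:[6,9] z:[0,5] -> miss, prune
    N7 x:[-24,-16] y:[5/2,10] z:[1,25] -> miss, prune
  N9 x:[-24,10] y:[1,27/2] z:[29,40] -> miss, prune
  N10 x:[-18,18] y:[31/2,20] z:[29,40] -> miss, prune

order=[0, 1, 5, 12, 13, 3, 2, 6, 7, 9, 10]  |boxes|=11  |leaves|=1  hit=P8

== RESULT ==
8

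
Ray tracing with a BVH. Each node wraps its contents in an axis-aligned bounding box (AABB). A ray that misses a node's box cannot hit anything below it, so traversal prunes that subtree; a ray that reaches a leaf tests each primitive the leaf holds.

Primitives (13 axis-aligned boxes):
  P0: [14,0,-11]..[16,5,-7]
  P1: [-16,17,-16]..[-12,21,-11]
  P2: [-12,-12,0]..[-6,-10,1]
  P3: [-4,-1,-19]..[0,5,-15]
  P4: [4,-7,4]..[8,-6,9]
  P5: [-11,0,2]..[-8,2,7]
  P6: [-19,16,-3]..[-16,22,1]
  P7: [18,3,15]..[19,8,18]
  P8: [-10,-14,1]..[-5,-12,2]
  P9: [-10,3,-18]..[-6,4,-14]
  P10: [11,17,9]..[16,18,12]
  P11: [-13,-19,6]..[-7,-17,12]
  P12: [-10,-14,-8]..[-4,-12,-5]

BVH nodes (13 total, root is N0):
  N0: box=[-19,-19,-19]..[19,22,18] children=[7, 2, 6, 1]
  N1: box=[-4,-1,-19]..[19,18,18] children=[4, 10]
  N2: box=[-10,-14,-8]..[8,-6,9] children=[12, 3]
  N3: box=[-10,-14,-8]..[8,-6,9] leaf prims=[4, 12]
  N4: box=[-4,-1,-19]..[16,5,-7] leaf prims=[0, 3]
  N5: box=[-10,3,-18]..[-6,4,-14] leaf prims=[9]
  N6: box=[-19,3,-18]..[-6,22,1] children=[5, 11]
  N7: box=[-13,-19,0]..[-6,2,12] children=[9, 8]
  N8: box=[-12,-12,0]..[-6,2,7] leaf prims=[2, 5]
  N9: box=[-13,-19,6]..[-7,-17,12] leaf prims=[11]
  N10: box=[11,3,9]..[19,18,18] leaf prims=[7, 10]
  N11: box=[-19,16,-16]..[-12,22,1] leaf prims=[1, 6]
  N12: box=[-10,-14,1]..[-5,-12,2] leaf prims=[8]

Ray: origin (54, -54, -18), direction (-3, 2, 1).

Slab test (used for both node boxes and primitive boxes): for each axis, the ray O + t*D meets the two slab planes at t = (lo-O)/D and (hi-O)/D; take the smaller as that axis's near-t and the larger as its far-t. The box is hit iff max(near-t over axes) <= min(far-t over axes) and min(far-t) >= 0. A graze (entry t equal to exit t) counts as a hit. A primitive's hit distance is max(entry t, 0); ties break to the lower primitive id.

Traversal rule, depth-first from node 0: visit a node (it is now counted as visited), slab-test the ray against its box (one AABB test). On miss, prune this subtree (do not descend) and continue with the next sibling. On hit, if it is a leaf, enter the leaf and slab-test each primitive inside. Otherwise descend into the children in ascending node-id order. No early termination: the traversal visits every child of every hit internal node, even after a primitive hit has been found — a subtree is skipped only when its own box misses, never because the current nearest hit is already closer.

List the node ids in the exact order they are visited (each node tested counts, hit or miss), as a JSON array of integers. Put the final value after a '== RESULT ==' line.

Walk:
N0 x:[35/3,73/3] y:[35/2,38] z:[-1,36] -> hit [35/2,73/3], descend [1, 2, 6, 7]
  N1 x:[35/3,58/3] y:[53/2,36] z:[-1,36] -> miss, prune
  N2 x:[46/3,64/3] y:[20,24] z:[10,27] -> hit [20,64/3], descend [3, 12]
    N3 x:[46/3,64/3] y:[20,24] z:[10,27] -> hit [20,64/3] leaf, test {P4(miss), P12(miss)}
    N12 x:[59/3,64/3] y:[20,21] z:[19,20] -> hit [20,20] leaf, test {P8@t=20}
  N6 x:[20,73/3] y:[57/2,38] z:[0,19] -> miss, prune
  N7 x:[20,67/3] y:[35/2,28] z:[18,30] -> hit [20,67/3], descend [8, 9]
    N8 x:[20,22] y:[21,28] z:[18,25] -> hit [21,22] leaf, test {P2(miss), P5(miss)}
    N9 x:[61/3,67/3] y:[35/2,37/2] z:[24,30] -> miss, prune

Summary -> nodes [0, 1, 2, 3, 12, 6, 7, 8, 9]; box-tests=9; leaf-entries=3; first=P8

== RESULT ==
[0, 1, 2, 3, 12, 6, 7, 8, 9]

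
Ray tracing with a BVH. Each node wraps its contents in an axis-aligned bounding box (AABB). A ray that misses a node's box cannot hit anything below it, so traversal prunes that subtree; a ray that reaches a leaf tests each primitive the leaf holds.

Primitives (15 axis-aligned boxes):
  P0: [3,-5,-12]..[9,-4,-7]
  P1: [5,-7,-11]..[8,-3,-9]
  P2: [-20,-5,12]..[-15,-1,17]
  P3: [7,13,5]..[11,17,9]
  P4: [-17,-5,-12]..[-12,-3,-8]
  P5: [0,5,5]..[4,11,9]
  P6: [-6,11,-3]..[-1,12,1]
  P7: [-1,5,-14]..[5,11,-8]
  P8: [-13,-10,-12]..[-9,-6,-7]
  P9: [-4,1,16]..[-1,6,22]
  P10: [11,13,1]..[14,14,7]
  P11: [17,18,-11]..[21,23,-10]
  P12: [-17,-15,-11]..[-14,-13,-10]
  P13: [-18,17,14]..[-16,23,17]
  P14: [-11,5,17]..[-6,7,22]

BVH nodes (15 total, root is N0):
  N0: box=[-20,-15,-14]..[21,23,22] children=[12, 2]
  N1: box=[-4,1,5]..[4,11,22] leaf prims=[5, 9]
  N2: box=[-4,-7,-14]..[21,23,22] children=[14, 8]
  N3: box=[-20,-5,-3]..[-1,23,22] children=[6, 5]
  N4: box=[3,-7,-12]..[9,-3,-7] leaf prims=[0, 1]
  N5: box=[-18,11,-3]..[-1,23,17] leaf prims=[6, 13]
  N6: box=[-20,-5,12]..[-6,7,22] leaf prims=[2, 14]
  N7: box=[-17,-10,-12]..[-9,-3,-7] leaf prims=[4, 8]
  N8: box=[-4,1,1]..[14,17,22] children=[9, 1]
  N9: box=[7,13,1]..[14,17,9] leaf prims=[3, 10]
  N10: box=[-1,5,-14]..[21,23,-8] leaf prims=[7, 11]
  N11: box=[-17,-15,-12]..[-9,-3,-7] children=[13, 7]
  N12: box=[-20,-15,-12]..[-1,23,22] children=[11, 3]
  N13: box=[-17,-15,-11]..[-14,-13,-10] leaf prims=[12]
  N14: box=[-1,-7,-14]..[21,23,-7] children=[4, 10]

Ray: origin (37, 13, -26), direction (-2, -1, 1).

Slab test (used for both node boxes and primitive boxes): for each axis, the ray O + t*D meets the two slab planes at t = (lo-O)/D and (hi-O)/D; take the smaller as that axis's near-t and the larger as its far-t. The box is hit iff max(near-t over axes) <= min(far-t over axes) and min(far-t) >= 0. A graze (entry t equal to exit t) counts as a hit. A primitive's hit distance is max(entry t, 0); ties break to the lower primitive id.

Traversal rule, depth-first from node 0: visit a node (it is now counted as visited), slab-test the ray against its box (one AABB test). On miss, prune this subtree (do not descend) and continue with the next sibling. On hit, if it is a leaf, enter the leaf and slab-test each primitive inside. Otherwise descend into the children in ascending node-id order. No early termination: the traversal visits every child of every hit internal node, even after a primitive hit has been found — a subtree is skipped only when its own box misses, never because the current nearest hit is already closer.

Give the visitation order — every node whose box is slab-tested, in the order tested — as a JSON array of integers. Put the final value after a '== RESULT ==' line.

Walk:
N0 x:[8,57/2] y:[-10,28] z:[12,48] -> hit [12,28], descend [2, 12]
  N2 x:[8,41/2] y:[-10,20] z:[12,48] -> hit [12,20], descend [8, 14]
    N8 x:[23/2,41/2] y:[-4,12] z:[27,48] -> miss, prune
    N14 x:[8,19] y:[-10,20] z:[12,19] -> hit [12,19], descend [4, 10]
      N4 x:[14,17] y:[16,20] z:[14,19] -> hit [16,17] leaf, test {P0@t=17, P1@t=16}
      N10 x:[8,19] y:[-10,8] z:[12,18] -> miss, prune
  N12 x:[19,57/2] y:[-10,28] z:[14,48] -> hit [19,28], descend [3, 11]
    N3 x:[19,57/2] y:[-10,18] z:[23,48] -> miss, prune
    N11 x:[23,27] y:[16,28] z:[14,19] -> miss, prune

9 AABB tests over nodes [0, 2, 8, 14, 4, 10, 12, 3, 11]; 1 leaf entered; closest P1.

== RESULT ==
[0, 2, 8, 14, 4, 10, 12, 3, 11]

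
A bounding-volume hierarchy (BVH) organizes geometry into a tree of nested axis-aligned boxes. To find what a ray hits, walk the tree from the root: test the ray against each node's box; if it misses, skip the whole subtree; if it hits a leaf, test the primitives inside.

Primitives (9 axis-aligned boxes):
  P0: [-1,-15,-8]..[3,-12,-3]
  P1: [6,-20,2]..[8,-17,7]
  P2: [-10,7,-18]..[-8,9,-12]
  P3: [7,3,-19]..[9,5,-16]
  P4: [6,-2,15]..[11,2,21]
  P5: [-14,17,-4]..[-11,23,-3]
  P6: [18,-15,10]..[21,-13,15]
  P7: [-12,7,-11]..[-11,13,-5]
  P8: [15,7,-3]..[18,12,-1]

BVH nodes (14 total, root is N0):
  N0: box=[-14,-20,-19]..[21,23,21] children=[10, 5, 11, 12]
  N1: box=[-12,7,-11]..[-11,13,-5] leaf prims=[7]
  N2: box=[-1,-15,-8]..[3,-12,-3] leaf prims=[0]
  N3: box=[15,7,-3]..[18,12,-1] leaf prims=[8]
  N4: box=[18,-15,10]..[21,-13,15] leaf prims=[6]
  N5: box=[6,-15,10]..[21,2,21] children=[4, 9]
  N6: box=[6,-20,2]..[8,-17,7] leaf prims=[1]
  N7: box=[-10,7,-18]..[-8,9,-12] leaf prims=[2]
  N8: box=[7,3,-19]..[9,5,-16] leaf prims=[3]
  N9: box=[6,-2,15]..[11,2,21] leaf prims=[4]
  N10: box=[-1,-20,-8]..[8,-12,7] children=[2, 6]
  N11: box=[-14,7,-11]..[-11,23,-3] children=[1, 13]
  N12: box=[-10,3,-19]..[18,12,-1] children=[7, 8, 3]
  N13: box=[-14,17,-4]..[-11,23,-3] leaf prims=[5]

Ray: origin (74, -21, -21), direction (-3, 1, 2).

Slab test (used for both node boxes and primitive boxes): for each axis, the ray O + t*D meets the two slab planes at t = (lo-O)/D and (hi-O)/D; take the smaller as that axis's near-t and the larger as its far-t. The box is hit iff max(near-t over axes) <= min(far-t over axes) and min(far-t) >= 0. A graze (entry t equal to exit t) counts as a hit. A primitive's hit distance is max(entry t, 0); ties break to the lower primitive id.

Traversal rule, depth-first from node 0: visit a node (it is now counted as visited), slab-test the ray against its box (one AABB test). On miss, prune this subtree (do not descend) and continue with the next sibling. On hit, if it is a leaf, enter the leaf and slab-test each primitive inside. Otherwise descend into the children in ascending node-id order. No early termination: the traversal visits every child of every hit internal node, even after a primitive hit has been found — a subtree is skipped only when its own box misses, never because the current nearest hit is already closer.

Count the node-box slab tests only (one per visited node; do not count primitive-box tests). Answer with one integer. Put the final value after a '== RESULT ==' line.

Traverse from the root:
N0 x:[53/3,88/3] y:[1,44] z:[1,21] -> hit [53/3,21], descend [5, 10, 11, 12]
  N5 x:[53/3,68/3] y:[6,23] z:[31/2,21] -> hit [53/3,21], descend [4, 9]
    N4 x:[53/3,56/3] y:[6,8] z:[31/2,18] -> miss, prune
    N9 x:[21,68/3] y:[19,23] z:[18,21] -> hit [21,21] leaf, test {P4@t=21}
  N10 x:[22,25] y:[1,9] z:[13/2,14] -> miss, prune
  N11 x:[85/3,88/3] y:[28,44] z:[5,9] -> miss, prune
  N12 x:[56/3,28] y:[24,33] z:[1,10] -> miss, prune

Visited [0, 5, 4, 9, 10, 11, 12]. Tests: 7 box, 1 leaf. Nearest: P4.

== RESULT ==
7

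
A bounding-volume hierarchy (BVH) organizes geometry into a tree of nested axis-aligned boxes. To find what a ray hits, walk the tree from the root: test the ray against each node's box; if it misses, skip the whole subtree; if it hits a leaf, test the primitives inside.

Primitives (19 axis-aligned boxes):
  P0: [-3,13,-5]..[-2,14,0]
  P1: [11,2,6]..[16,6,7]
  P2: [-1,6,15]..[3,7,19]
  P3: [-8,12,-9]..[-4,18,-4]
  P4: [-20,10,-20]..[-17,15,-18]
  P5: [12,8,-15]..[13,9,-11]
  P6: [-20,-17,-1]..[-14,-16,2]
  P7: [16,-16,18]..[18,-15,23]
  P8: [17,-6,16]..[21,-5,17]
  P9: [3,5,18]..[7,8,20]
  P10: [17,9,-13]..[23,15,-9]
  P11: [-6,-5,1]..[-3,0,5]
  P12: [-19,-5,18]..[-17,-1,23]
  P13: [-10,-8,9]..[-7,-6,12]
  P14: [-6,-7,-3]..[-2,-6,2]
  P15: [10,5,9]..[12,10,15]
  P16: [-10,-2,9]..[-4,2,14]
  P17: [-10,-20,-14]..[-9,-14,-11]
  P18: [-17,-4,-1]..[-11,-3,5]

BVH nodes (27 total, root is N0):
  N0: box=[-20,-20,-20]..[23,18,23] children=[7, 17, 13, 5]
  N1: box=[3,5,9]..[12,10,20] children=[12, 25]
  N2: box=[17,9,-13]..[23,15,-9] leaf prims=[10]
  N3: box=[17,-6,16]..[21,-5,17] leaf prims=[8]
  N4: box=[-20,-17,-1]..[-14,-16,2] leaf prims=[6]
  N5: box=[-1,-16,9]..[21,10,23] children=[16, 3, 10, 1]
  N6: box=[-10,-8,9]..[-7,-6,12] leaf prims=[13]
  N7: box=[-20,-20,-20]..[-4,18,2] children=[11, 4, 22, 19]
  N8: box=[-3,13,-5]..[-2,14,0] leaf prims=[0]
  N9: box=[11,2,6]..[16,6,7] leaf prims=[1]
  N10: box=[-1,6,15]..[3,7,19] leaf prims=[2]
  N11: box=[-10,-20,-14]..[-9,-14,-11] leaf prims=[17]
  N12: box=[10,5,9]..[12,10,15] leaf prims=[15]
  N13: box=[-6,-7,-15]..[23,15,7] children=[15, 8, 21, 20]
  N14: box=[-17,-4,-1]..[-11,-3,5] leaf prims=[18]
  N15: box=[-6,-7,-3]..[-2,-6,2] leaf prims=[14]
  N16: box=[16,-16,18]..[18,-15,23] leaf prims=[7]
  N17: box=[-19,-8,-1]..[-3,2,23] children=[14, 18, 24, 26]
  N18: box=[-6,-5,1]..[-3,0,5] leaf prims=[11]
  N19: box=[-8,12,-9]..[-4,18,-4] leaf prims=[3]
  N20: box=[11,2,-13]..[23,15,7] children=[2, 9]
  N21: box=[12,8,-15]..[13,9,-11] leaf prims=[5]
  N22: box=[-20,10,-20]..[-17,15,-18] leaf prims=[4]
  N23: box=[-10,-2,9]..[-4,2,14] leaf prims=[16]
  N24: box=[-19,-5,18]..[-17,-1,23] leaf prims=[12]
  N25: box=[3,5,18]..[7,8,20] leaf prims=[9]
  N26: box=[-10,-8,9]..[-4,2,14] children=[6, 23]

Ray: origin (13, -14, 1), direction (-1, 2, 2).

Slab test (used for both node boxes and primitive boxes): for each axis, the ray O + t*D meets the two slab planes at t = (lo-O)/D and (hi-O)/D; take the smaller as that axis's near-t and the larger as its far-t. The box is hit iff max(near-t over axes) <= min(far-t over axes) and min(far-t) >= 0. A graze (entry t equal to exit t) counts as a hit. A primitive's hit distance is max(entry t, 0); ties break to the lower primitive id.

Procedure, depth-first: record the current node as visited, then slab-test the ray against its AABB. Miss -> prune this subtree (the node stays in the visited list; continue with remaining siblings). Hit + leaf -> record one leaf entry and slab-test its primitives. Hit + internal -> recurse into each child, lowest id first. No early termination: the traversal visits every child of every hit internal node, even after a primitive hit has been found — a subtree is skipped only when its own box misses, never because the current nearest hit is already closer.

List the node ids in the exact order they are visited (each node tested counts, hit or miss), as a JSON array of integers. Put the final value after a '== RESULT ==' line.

Walk:
N0 x:[-10,33] y:[-3,16] z:[-21/2,11] -> hit [-3,11], descend [5, 7, 13, 17]
  N5 x:[-8,14] y:[-1,12] z:[4,11] -> hit [4,11], descend [1, 3, 10, 16]
    N1 x:[1,10] y:[19/2,12] z:[4,19/2] -> hit [19/2,19/2], descend [12, 25]
      N12 x:[1,3] y:[19/2,12] z:[4,7] -> miss, prune
      N25 x:[6,10] y:[19/2,11] z:[17/2,19/2] -> hit [19/2,19/2] leaf, test {P9@t=19/2}
    N3 x:[-8,-4] y:[4,9/2] z:[15/2,8] -> miss, prune
    N10 x:[10,14] y:[10,21/2] z:[7,9] -> miss, prune
    N16 x:[-5,-3] y:[-1,-1/2] z:[17/2,11] -> miss, prune
  N7 x:[17,33] y:[-3,16] z:[-21/2,1/2] -> miss, prune
  N13 x:[-10,19] y:[7/2,29/2] z:[-8,3] -> miss, prune
  N17 x:[16,32] y:[3,8] z:[-1,11] -> miss, prune

order=[0, 5, 1, 12, 25, 3, 10, 16, 7, 13, 17]  |boxes|=11  |leaves|=1  hit=P9

== RESULT ==
[0, 5, 1, 12, 25, 3, 10, 16, 7, 13, 17]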